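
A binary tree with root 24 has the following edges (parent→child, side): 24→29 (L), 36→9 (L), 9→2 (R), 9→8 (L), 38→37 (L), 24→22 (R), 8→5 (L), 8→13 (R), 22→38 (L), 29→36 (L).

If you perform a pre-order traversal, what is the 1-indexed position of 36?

Pre-order visits the node, then its left subtree, then its right subtree.
Visit 24.
At 24: go left to 29.
  Visit 29.
  At 29: go left to 36.
    Visit 36.
    At 36: go left to 9.
      Visit 9.
      At 9: go left to 8.
        Visit 8.
        At 8: go left to 5.
          5 is a leaf — visit 5.
        At 8: go right to 13.
          13 is a leaf — visit 13.
      At 9: go right to 2.
        2 is a leaf — visit 2.
    At 36: no right child.
  At 29: no right child.
At 24: go right to 22.
  Visit 22.
  At 22: go left to 38.
    Visit 38.
    At 38: go left to 37.
      37 is a leaf — visit 37.
    At 38: no right child.
  At 22: no right child.
Full pre-order sequence: 24, 29, 36, 9, 8, 5, 13, 2, 22, 38, 37.

3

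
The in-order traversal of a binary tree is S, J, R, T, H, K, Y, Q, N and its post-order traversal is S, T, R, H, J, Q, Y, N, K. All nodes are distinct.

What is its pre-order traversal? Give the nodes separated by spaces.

K J S H R T N Y Q

The last element of post-order is the root; it splits in-order into left and right subtrees.
Root K: left subtree has 5 nodes {S, J, R, T, H}, right has 3 {Y, Q, N}.
  Root J: left subtree has 1 node {S}, right has 3 {R, T, H}.
    Root H: left subtree has 2 nodes {R, T}, right has 0 { }.
      Root R: left subtree has 0 nodes { }, right has 1 {T}.
  Root N: left subtree has 2 nodes {Y, Q}, right has 0 { }.
    Root Y: left subtree has 0 nodes { }, right has 1 {Q}.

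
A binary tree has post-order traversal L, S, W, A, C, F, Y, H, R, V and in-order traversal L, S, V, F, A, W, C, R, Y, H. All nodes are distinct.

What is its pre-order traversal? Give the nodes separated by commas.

The last element of post-order is the root; it splits in-order into left and right subtrees.
Root V: left subtree has 2 nodes {L, S}, right has 7 {F, A, W, C, R, Y, H}.
  Root S: left subtree has 1 node {L}, right has 0 { }.
  Root R: left subtree has 4 nodes {F, A, W, C}, right has 2 {Y, H}.
    Root F: left subtree has 0 nodes { }, right has 3 {A, W, C}.
      Root C: left subtree has 2 nodes {A, W}, right has 0 { }.
        Root A: left subtree has 0 nodes { }, right has 1 {W}.
    Root H: left subtree has 1 node {Y}, right has 0 { }.

V, S, L, R, F, C, A, W, H, Y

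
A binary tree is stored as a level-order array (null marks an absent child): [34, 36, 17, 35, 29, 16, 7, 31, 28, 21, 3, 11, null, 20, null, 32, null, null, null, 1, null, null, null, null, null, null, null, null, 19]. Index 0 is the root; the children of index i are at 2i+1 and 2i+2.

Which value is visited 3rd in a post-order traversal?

Post-order visits the left subtree, then the right subtree, then the node.
At 34: go left to 36.
  At 36: go left to 35.
    At 35: go left to 31.
      At 31: go left to 32.
        32 is a leaf — visit 32.
      At 31: no right child.
      Visit 31.
    At 35: go right to 28.
      28 is a leaf — visit 28.
    Visit 35.
  At 36: go right to 29.
    At 29: go left to 21.
      At 21: go left to 1.
        1 is a leaf — visit 1.
      At 21: no right child.
      Visit 21.
    At 29: go right to 3.
      3 is a leaf — visit 3.
    Visit 29.
  Visit 36.
At 34: go right to 17.
  At 17: go left to 16.
    At 16: go left to 11.
      11 is a leaf — visit 11.
    At 16: no right child.
    Visit 16.
  At 17: go right to 7.
    At 7: go left to 20.
      At 20: no left child.
      At 20: go right to 19.
        19 is a leaf — visit 19.
      Visit 20.
    At 7: no right child.
    Visit 7.
  Visit 17.
Visit 34.
Full post-order sequence: 32, 31, 28, 35, 1, 21, 3, 29, 36, 11, 16, 19, 20, 7, 17, 34.

28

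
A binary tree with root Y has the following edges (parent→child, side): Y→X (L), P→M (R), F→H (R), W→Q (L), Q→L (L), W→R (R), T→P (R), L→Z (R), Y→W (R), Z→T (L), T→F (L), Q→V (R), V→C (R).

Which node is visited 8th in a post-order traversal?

Post-order visits the left subtree, then the right subtree, then the node.
At Y: go left to X.
  X is a leaf — visit X.
At Y: go right to W.
  At W: go left to Q.
    At Q: go left to L.
      At L: no left child.
      At L: go right to Z.
        At Z: go left to T.
          At T: go left to F.
            At F: no left child.
            At F: go right to H.
              H is a leaf — visit H.
            Visit F.
          At T: go right to P.
            At P: no left child.
            At P: go right to M.
              M is a leaf — visit M.
            Visit P.
          Visit T.
        At Z: no right child.
        Visit Z.
      Visit L.
    At Q: go right to V.
      At V: no left child.
      At V: go right to C.
        C is a leaf — visit C.
      Visit V.
    Visit Q.
  At W: go right to R.
    R is a leaf — visit R.
  Visit W.
Visit Y.
Full post-order sequence: X, H, F, M, P, T, Z, L, C, V, Q, R, W, Y.

L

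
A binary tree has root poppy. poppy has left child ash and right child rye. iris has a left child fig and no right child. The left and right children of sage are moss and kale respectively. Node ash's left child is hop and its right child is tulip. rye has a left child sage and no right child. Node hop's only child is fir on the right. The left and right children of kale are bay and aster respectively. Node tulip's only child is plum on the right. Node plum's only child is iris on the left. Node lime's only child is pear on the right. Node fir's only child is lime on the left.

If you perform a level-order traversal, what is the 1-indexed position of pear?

15

Level-order visits nodes level by level from the root, left to right within each level.
Level 0: poppy
Level 1: ash, rye
Level 2: hop, tulip, sage
Level 3: fir, plum, moss, kale
Level 4: lime, iris, bay, aster
Level 5: pear, fig
Full level-order sequence: poppy, ash, rye, hop, tulip, sage, fir, plum, moss, kale, lime, iris, bay, aster, pear, fig.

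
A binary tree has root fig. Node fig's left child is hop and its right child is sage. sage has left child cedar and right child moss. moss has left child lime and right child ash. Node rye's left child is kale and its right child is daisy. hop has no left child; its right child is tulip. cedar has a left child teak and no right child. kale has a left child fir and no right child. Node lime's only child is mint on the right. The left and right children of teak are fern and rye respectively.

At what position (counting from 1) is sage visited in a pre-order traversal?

Pre-order visits the node, then its left subtree, then its right subtree.
Visit fig.
At fig: go left to hop.
  Visit hop.
  At hop: no left child.
  At hop: go right to tulip.
    tulip is a leaf — visit tulip.
At fig: go right to sage.
  Visit sage.
  At sage: go left to cedar.
    Visit cedar.
    At cedar: go left to teak.
      Visit teak.
      At teak: go left to fern.
        fern is a leaf — visit fern.
      At teak: go right to rye.
        Visit rye.
        At rye: go left to kale.
          Visit kale.
          At kale: go left to fir.
            fir is a leaf — visit fir.
          At kale: no right child.
        At rye: go right to daisy.
          daisy is a leaf — visit daisy.
    At cedar: no right child.
  At sage: go right to moss.
    Visit moss.
    At moss: go left to lime.
      Visit lime.
      At lime: no left child.
      At lime: go right to mint.
        mint is a leaf — visit mint.
    At moss: go right to ash.
      ash is a leaf — visit ash.
Full pre-order sequence: fig, hop, tulip, sage, cedar, teak, fern, rye, kale, fir, daisy, moss, lime, mint, ash.

4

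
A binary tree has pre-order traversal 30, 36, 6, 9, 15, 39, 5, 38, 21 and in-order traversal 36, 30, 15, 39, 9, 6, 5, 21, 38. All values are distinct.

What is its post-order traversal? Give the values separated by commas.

36, 39, 15, 9, 21, 38, 5, 6, 30

The first element of pre-order is the root; it splits in-order into left and right subtrees.
Root 30: left subtree has 1 node {36}, right has 7 {15, 39, 9, 6, 5, 21, 38}.
  Root 6: left subtree has 3 nodes {15, 39, 9}, right has 3 {5, 21, 38}.
    Root 9: left subtree has 2 nodes {15, 39}, right has 0 { }.
      Root 15: left subtree has 0 nodes { }, right has 1 {39}.
    Root 5: left subtree has 0 nodes { }, right has 2 {21, 38}.
      Root 38: left subtree has 1 node {21}, right has 0 { }.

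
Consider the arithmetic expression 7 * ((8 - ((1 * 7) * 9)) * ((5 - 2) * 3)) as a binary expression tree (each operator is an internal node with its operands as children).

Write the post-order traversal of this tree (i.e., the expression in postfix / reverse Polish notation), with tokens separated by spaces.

Post-order on an expression tree gives postfix notation: for each operator, emit left operand, right operand, then the operator.

7 8 1 7 * 9 * - 5 2 - 3 * * *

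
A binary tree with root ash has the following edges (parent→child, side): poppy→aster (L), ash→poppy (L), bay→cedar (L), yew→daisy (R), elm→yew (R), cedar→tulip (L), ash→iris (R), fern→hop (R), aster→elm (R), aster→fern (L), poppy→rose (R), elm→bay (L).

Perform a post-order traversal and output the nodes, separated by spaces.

Post-order visits the left subtree, then the right subtree, then the node.
At ash: go left to poppy.
  At poppy: go left to aster.
    At aster: go left to fern.
      At fern: no left child.
      At fern: go right to hop.
        hop is a leaf — visit hop.
      Visit fern.
    At aster: go right to elm.
      At elm: go left to bay.
        At bay: go left to cedar.
          At cedar: go left to tulip.
            tulip is a leaf — visit tulip.
          At cedar: no right child.
          Visit cedar.
        At bay: no right child.
        Visit bay.
      At elm: go right to yew.
        At yew: no left child.
        At yew: go right to daisy.
          daisy is a leaf — visit daisy.
        Visit yew.
      Visit elm.
    Visit aster.
  At poppy: go right to rose.
    rose is a leaf — visit rose.
  Visit poppy.
At ash: go right to iris.
  iris is a leaf — visit iris.
Visit ash.

hop fern tulip cedar bay daisy yew elm aster rose poppy iris ash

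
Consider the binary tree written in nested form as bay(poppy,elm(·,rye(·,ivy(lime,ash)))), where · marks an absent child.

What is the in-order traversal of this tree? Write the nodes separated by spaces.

poppy bay elm rye lime ivy ash

In-order visits the left subtree, then the node, then the right subtree.
At bay: go left to poppy.
  poppy is a leaf — visit poppy.
Visit bay.
At bay: go right to elm.
  At elm: no left child.
  Visit elm.
  At elm: go right to rye.
    At rye: no left child.
    Visit rye.
    At rye: go right to ivy.
      At ivy: go left to lime.
        lime is a leaf — visit lime.
      Visit ivy.
      At ivy: go right to ash.
        ash is a leaf — visit ash.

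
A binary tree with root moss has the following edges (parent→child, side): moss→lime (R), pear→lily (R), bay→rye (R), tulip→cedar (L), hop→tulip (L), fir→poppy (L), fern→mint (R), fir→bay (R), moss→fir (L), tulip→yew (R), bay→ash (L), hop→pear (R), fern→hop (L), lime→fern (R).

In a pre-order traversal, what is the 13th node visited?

pear

Pre-order visits the node, then its left subtree, then its right subtree.
Visit moss.
At moss: go left to fir.
  Visit fir.
  At fir: go left to poppy.
    poppy is a leaf — visit poppy.
  At fir: go right to bay.
    Visit bay.
    At bay: go left to ash.
      ash is a leaf — visit ash.
    At bay: go right to rye.
      rye is a leaf — visit rye.
At moss: go right to lime.
  Visit lime.
  At lime: no left child.
  At lime: go right to fern.
    Visit fern.
    At fern: go left to hop.
      Visit hop.
      At hop: go left to tulip.
        Visit tulip.
        At tulip: go left to cedar.
          cedar is a leaf — visit cedar.
        At tulip: go right to yew.
          yew is a leaf — visit yew.
      At hop: go right to pear.
        Visit pear.
        At pear: no left child.
        At pear: go right to lily.
          lily is a leaf — visit lily.
    At fern: go right to mint.
      mint is a leaf — visit mint.
Full pre-order sequence: moss, fir, poppy, bay, ash, rye, lime, fern, hop, tulip, cedar, yew, pear, lily, mint.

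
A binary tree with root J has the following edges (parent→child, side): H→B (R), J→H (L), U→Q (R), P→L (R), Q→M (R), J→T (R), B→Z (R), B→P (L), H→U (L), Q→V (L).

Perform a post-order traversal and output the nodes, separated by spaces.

V M Q U L P Z B H T J

Post-order visits the left subtree, then the right subtree, then the node.
At J: go left to H.
  At H: go left to U.
    At U: no left child.
    At U: go right to Q.
      At Q: go left to V.
        V is a leaf — visit V.
      At Q: go right to M.
        M is a leaf — visit M.
      Visit Q.
    Visit U.
  At H: go right to B.
    At B: go left to P.
      At P: no left child.
      At P: go right to L.
        L is a leaf — visit L.
      Visit P.
    At B: go right to Z.
      Z is a leaf — visit Z.
    Visit B.
  Visit H.
At J: go right to T.
  T is a leaf — visit T.
Visit J.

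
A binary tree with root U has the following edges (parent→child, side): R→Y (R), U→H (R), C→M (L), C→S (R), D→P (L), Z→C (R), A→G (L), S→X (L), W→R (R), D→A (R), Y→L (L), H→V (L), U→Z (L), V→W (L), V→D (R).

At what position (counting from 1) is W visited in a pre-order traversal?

Pre-order visits the node, then its left subtree, then its right subtree.
Visit U.
At U: go left to Z.
  Visit Z.
  At Z: no left child.
  At Z: go right to C.
    Visit C.
    At C: go left to M.
      M is a leaf — visit M.
    At C: go right to S.
      Visit S.
      At S: go left to X.
        X is a leaf — visit X.
      At S: no right child.
At U: go right to H.
  Visit H.
  At H: go left to V.
    Visit V.
    At V: go left to W.
      Visit W.
      At W: no left child.
      At W: go right to R.
        Visit R.
        At R: no left child.
        At R: go right to Y.
          Visit Y.
          At Y: go left to L.
            L is a leaf — visit L.
          At Y: no right child.
    At V: go right to D.
      Visit D.
      At D: go left to P.
        P is a leaf — visit P.
      At D: go right to A.
        Visit A.
        At A: go left to G.
          G is a leaf — visit G.
        At A: no right child.
  At H: no right child.
Full pre-order sequence: U, Z, C, M, S, X, H, V, W, R, Y, L, D, P, A, G.

9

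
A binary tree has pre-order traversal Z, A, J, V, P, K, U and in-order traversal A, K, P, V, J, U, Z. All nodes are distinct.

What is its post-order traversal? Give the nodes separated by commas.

K, P, V, U, J, A, Z

The first element of pre-order is the root; it splits in-order into left and right subtrees.
Root Z: left subtree has 6 nodes {A, K, P, V, J, U}, right has 0 { }.
  Root A: left subtree has 0 nodes { }, right has 5 {K, P, V, J, U}.
    Root J: left subtree has 3 nodes {K, P, V}, right has 1 {U}.
      Root V: left subtree has 2 nodes {K, P}, right has 0 { }.
        Root P: left subtree has 1 node {K}, right has 0 { }.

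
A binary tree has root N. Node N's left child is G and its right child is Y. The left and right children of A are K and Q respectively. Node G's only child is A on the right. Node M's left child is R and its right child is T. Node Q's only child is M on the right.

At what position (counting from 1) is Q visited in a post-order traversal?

Post-order visits the left subtree, then the right subtree, then the node.
At N: go left to G.
  At G: no left child.
  At G: go right to A.
    At A: go left to K.
      K is a leaf — visit K.
    At A: go right to Q.
      At Q: no left child.
      At Q: go right to M.
        At M: go left to R.
          R is a leaf — visit R.
        At M: go right to T.
          T is a leaf — visit T.
        Visit M.
      Visit Q.
    Visit A.
  Visit G.
At N: go right to Y.
  Y is a leaf — visit Y.
Visit N.
Full post-order sequence: K, R, T, M, Q, A, G, Y, N.

5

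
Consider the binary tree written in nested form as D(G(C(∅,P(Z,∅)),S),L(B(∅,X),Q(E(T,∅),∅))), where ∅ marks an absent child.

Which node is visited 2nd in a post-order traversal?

Post-order visits the left subtree, then the right subtree, then the node.
At D: go left to G.
  At G: go left to C.
    At C: no left child.
    At C: go right to P.
      At P: go left to Z.
        Z is a leaf — visit Z.
      At P: no right child.
      Visit P.
    Visit C.
  At G: go right to S.
    S is a leaf — visit S.
  Visit G.
At D: go right to L.
  At L: go left to B.
    At B: no left child.
    At B: go right to X.
      X is a leaf — visit X.
    Visit B.
  At L: go right to Q.
    At Q: go left to E.
      At E: go left to T.
        T is a leaf — visit T.
      At E: no right child.
      Visit E.
    At Q: no right child.
    Visit Q.
  Visit L.
Visit D.
Full post-order sequence: Z, P, C, S, G, X, B, T, E, Q, L, D.

P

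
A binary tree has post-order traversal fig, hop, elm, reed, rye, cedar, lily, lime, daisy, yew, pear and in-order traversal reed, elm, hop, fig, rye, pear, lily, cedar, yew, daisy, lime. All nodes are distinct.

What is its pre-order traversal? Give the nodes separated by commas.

pear, rye, reed, elm, hop, fig, yew, lily, cedar, daisy, lime

The last element of post-order is the root; it splits in-order into left and right subtrees.
Root pear: left subtree has 5 nodes {reed, elm, hop, fig, rye}, right has 5 {lily, cedar, yew, daisy, lime}.
  Root rye: left subtree has 4 nodes {reed, elm, hop, fig}, right has 0 { }.
    Root reed: left subtree has 0 nodes { }, right has 3 {elm, hop, fig}.
      Root elm: left subtree has 0 nodes { }, right has 2 {hop, fig}.
        Root hop: left subtree has 0 nodes { }, right has 1 {fig}.
  Root yew: left subtree has 2 nodes {lily, cedar}, right has 2 {daisy, lime}.
    Root lily: left subtree has 0 nodes { }, right has 1 {cedar}.
    Root daisy: left subtree has 0 nodes { }, right has 1 {lime}.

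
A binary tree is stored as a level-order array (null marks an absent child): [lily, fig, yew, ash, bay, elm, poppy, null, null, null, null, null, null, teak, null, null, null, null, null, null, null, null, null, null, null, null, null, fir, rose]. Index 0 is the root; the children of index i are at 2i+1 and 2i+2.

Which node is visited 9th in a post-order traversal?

yew

Post-order visits the left subtree, then the right subtree, then the node.
At lily: go left to fig.
  At fig: go left to ash.
    ash is a leaf — visit ash.
  At fig: go right to bay.
    bay is a leaf — visit bay.
  Visit fig.
At lily: go right to yew.
  At yew: go left to elm.
    elm is a leaf — visit elm.
  At yew: go right to poppy.
    At poppy: go left to teak.
      At teak: go left to fir.
        fir is a leaf — visit fir.
      At teak: go right to rose.
        rose is a leaf — visit rose.
      Visit teak.
    At poppy: no right child.
    Visit poppy.
  Visit yew.
Visit lily.
Full post-order sequence: ash, bay, fig, elm, fir, rose, teak, poppy, yew, lily.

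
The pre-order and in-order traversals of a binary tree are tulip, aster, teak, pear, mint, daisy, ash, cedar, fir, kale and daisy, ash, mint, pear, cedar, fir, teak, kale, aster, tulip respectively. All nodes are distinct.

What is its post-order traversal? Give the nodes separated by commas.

ash, daisy, mint, fir, cedar, pear, kale, teak, aster, tulip

The first element of pre-order is the root; it splits in-order into left and right subtrees.
Root tulip: left subtree has 9 nodes {daisy, ash, mint, pear, cedar, fir, teak, kale, aster}, right has 0 { }.
  Root aster: left subtree has 8 nodes {daisy, ash, mint, pear, cedar, fir, teak, kale}, right has 0 { }.
    Root teak: left subtree has 6 nodes {daisy, ash, mint, pear, cedar, fir}, right has 1 {kale}.
      Root pear: left subtree has 3 nodes {daisy, ash, mint}, right has 2 {cedar, fir}.
        Root mint: left subtree has 2 nodes {daisy, ash}, right has 0 { }.
          Root daisy: left subtree has 0 nodes { }, right has 1 {ash}.
        Root cedar: left subtree has 0 nodes { }, right has 1 {fir}.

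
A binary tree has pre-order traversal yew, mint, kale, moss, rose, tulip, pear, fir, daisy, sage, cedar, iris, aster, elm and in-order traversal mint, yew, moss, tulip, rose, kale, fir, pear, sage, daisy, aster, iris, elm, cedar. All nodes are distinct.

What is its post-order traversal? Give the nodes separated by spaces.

The first element of pre-order is the root; it splits in-order into left and right subtrees.
Root yew: left subtree has 1 node {mint}, right has 12 {moss, tulip, rose, kale, fir, pear, sage, daisy, aster, iris, elm, cedar}.
  Root kale: left subtree has 3 nodes {moss, tulip, rose}, right has 8 {fir, pear, sage, daisy, aster, iris, elm, cedar}.
    Root moss: left subtree has 0 nodes { }, right has 2 {tulip, rose}.
      Root rose: left subtree has 1 node {tulip}, right has 0 { }.
    Root pear: left subtree has 1 node {fir}, right has 6 {sage, daisy, aster, iris, elm, cedar}.
      Root daisy: left subtree has 1 node {sage}, right has 4 {aster, iris, elm, cedar}.
        Root cedar: left subtree has 3 nodes {aster, iris, elm}, right has 0 { }.
          Root iris: left subtree has 1 node {aster}, right has 1 {elm}.

mint tulip rose moss fir sage aster elm iris cedar daisy pear kale yew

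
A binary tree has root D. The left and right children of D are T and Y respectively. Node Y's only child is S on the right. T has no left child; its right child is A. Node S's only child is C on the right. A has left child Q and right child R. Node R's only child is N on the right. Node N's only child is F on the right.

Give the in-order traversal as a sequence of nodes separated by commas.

T, Q, A, R, N, F, D, Y, S, C

In-order visits the left subtree, then the node, then the right subtree.
At D: go left to T.
  At T: no left child.
  Visit T.
  At T: go right to A.
    At A: go left to Q.
      Q is a leaf — visit Q.
    Visit A.
    At A: go right to R.
      At R: no left child.
      Visit R.
      At R: go right to N.
        At N: no left child.
        Visit N.
        At N: go right to F.
          F is a leaf — visit F.
Visit D.
At D: go right to Y.
  At Y: no left child.
  Visit Y.
  At Y: go right to S.
    At S: no left child.
    Visit S.
    At S: go right to C.
      C is a leaf — visit C.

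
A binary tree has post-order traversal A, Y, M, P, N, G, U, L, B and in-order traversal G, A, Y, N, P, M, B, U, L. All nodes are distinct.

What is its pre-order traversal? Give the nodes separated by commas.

B, G, N, Y, A, P, M, L, U

The last element of post-order is the root; it splits in-order into left and right subtrees.
Root B: left subtree has 6 nodes {G, A, Y, N, P, M}, right has 2 {U, L}.
  Root G: left subtree has 0 nodes { }, right has 5 {A, Y, N, P, M}.
    Root N: left subtree has 2 nodes {A, Y}, right has 2 {P, M}.
      Root Y: left subtree has 1 node {A}, right has 0 { }.
      Root P: left subtree has 0 nodes { }, right has 1 {M}.
  Root L: left subtree has 1 node {U}, right has 0 { }.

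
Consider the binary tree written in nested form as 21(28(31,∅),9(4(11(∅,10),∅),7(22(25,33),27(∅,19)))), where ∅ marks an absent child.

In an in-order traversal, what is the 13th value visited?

19

In-order visits the left subtree, then the node, then the right subtree.
At 21: go left to 28.
  At 28: go left to 31.
    31 is a leaf — visit 31.
  Visit 28.
  At 28: no right child.
Visit 21.
At 21: go right to 9.
  At 9: go left to 4.
    At 4: go left to 11.
      At 11: no left child.
      Visit 11.
      At 11: go right to 10.
        10 is a leaf — visit 10.
    Visit 4.
    At 4: no right child.
  Visit 9.
  At 9: go right to 7.
    At 7: go left to 22.
      At 22: go left to 25.
        25 is a leaf — visit 25.
      Visit 22.
      At 22: go right to 33.
        33 is a leaf — visit 33.
    Visit 7.
    At 7: go right to 27.
      At 27: no left child.
      Visit 27.
      At 27: go right to 19.
        19 is a leaf — visit 19.
Full in-order sequence: 31, 28, 21, 11, 10, 4, 9, 25, 22, 33, 7, 27, 19.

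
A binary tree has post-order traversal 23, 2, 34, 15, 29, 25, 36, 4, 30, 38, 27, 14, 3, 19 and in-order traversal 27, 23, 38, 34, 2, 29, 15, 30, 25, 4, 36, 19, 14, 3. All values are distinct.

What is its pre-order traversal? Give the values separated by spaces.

The last element of post-order is the root; it splits in-order into left and right subtrees.
Root 19: left subtree has 11 nodes {27, 23, 38, 34, 2, 29, 15, 30, 25, 4, 36}, right has 2 {14, 3}.
  Root 27: left subtree has 0 nodes { }, right has 10 {23, 38, 34, 2, 29, 15, 30, 25, 4, 36}.
    Root 38: left subtree has 1 node {23}, right has 8 {34, 2, 29, 15, 30, 25, 4, 36}.
      Root 30: left subtree has 4 nodes {34, 2, 29, 15}, right has 3 {25, 4, 36}.
        Root 29: left subtree has 2 nodes {34, 2}, right has 1 {15}.
          Root 34: left subtree has 0 nodes { }, right has 1 {2}.
        Root 4: left subtree has 1 node {25}, right has 1 {36}.
  Root 3: left subtree has 1 node {14}, right has 0 { }.

19 27 38 23 30 29 34 2 15 4 25 36 3 14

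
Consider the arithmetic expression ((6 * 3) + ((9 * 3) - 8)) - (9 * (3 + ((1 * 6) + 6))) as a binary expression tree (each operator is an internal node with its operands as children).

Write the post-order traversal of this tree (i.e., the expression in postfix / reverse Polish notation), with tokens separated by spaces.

6 3 * 9 3 * 8 - + 9 3 1 6 * 6 + + * -

Post-order on an expression tree gives postfix notation: for each operator, emit left operand, right operand, then the operator.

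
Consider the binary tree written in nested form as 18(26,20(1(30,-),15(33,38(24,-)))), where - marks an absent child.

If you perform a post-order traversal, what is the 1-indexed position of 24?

Post-order visits the left subtree, then the right subtree, then the node.
At 18: go left to 26.
  26 is a leaf — visit 26.
At 18: go right to 20.
  At 20: go left to 1.
    At 1: go left to 30.
      30 is a leaf — visit 30.
    At 1: no right child.
    Visit 1.
  At 20: go right to 15.
    At 15: go left to 33.
      33 is a leaf — visit 33.
    At 15: go right to 38.
      At 38: go left to 24.
        24 is a leaf — visit 24.
      At 38: no right child.
      Visit 38.
    Visit 15.
  Visit 20.
Visit 18.
Full post-order sequence: 26, 30, 1, 33, 24, 38, 15, 20, 18.

5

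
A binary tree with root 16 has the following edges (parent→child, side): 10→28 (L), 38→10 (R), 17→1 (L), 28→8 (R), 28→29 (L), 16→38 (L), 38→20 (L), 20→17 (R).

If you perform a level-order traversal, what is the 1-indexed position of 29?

8

Level-order visits nodes level by level from the root, left to right within each level.
Level 0: 16
Level 1: 38
Level 2: 20, 10
Level 3: 17, 28
Level 4: 1, 29, 8
Full level-order sequence: 16, 38, 20, 10, 17, 28, 1, 29, 8.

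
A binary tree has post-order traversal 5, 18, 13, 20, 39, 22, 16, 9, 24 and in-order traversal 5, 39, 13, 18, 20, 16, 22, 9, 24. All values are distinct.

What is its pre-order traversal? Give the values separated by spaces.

The last element of post-order is the root; it splits in-order into left and right subtrees.
Root 24: left subtree has 8 nodes {5, 39, 13, 18, 20, 16, 22, 9}, right has 0 { }.
  Root 9: left subtree has 7 nodes {5, 39, 13, 18, 20, 16, 22}, right has 0 { }.
    Root 16: left subtree has 5 nodes {5, 39, 13, 18, 20}, right has 1 {22}.
      Root 39: left subtree has 1 node {5}, right has 3 {13, 18, 20}.
        Root 20: left subtree has 2 nodes {13, 18}, right has 0 { }.
          Root 13: left subtree has 0 nodes { }, right has 1 {18}.

24 9 16 39 5 20 13 18 22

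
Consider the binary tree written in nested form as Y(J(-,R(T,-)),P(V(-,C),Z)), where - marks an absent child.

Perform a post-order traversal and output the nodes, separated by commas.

Post-order visits the left subtree, then the right subtree, then the node.
At Y: go left to J.
  At J: no left child.
  At J: go right to R.
    At R: go left to T.
      T is a leaf — visit T.
    At R: no right child.
    Visit R.
  Visit J.
At Y: go right to P.
  At P: go left to V.
    At V: no left child.
    At V: go right to C.
      C is a leaf — visit C.
    Visit V.
  At P: go right to Z.
    Z is a leaf — visit Z.
  Visit P.
Visit Y.

T, R, J, C, V, Z, P, Y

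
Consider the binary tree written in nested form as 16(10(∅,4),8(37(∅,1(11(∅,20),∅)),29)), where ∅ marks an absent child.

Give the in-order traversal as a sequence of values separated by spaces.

In-order visits the left subtree, then the node, then the right subtree.
At 16: go left to 10.
  At 10: no left child.
  Visit 10.
  At 10: go right to 4.
    4 is a leaf — visit 4.
Visit 16.
At 16: go right to 8.
  At 8: go left to 37.
    At 37: no left child.
    Visit 37.
    At 37: go right to 1.
      At 1: go left to 11.
        At 11: no left child.
        Visit 11.
        At 11: go right to 20.
          20 is a leaf — visit 20.
      Visit 1.
      At 1: no right child.
  Visit 8.
  At 8: go right to 29.
    29 is a leaf — visit 29.

10 4 16 37 11 20 1 8 29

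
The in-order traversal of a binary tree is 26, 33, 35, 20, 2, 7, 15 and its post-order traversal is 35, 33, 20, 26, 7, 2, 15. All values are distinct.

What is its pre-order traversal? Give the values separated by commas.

The last element of post-order is the root; it splits in-order into left and right subtrees.
Root 15: left subtree has 6 nodes {26, 33, 35, 20, 2, 7}, right has 0 { }.
  Root 2: left subtree has 4 nodes {26, 33, 35, 20}, right has 1 {7}.
    Root 26: left subtree has 0 nodes { }, right has 3 {33, 35, 20}.
      Root 20: left subtree has 2 nodes {33, 35}, right has 0 { }.
        Root 33: left subtree has 0 nodes { }, right has 1 {35}.

15, 2, 26, 20, 33, 35, 7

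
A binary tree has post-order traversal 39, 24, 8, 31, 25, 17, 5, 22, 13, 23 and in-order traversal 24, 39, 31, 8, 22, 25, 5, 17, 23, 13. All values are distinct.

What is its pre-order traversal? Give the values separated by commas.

23, 22, 31, 24, 39, 8, 5, 25, 17, 13

The last element of post-order is the root; it splits in-order into left and right subtrees.
Root 23: left subtree has 8 nodes {24, 39, 31, 8, 22, 25, 5, 17}, right has 1 {13}.
  Root 22: left subtree has 4 nodes {24, 39, 31, 8}, right has 3 {25, 5, 17}.
    Root 31: left subtree has 2 nodes {24, 39}, right has 1 {8}.
      Root 24: left subtree has 0 nodes { }, right has 1 {39}.
    Root 5: left subtree has 1 node {25}, right has 1 {17}.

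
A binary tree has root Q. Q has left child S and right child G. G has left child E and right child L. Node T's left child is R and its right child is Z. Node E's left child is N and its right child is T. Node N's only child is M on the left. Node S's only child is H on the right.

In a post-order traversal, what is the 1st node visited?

Post-order visits the left subtree, then the right subtree, then the node.
At Q: go left to S.
  At S: no left child.
  At S: go right to H.
    H is a leaf — visit H.
  Visit S.
At Q: go right to G.
  At G: go left to E.
    At E: go left to N.
      At N: go left to M.
        M is a leaf — visit M.
      At N: no right child.
      Visit N.
    At E: go right to T.
      At T: go left to R.
        R is a leaf — visit R.
      At T: go right to Z.
        Z is a leaf — visit Z.
      Visit T.
    Visit E.
  At G: go right to L.
    L is a leaf — visit L.
  Visit G.
Visit Q.
Full post-order sequence: H, S, M, N, R, Z, T, E, L, G, Q.

H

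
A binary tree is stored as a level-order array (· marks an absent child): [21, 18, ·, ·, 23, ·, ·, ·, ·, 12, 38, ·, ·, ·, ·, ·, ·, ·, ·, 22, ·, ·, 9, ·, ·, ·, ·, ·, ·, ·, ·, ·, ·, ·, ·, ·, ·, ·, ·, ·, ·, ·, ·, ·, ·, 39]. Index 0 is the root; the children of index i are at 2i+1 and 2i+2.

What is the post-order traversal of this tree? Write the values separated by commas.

Post-order visits the left subtree, then the right subtree, then the node.
At 21: go left to 18.
  At 18: no left child.
  At 18: go right to 23.
    At 23: go left to 12.
      At 12: go left to 22.
        22 is a leaf — visit 22.
      At 12: no right child.
      Visit 12.
    At 23: go right to 38.
      At 38: no left child.
      At 38: go right to 9.
        At 9: go left to 39.
          39 is a leaf — visit 39.
        At 9: no right child.
        Visit 9.
      Visit 38.
    Visit 23.
  Visit 18.
At 21: no right child.
Visit 21.

22, 12, 39, 9, 38, 23, 18, 21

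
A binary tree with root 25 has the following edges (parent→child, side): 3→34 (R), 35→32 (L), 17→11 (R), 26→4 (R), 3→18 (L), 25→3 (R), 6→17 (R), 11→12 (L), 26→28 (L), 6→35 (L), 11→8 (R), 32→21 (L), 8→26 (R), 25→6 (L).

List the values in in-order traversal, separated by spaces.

In-order visits the left subtree, then the node, then the right subtree.
At 25: go left to 6.
  At 6: go left to 35.
    At 35: go left to 32.
      At 32: go left to 21.
        21 is a leaf — visit 21.
      Visit 32.
      At 32: no right child.
    Visit 35.
    At 35: no right child.
  Visit 6.
  At 6: go right to 17.
    At 17: no left child.
    Visit 17.
    At 17: go right to 11.
      At 11: go left to 12.
        12 is a leaf — visit 12.
      Visit 11.
      At 11: go right to 8.
        At 8: no left child.
        Visit 8.
        At 8: go right to 26.
          At 26: go left to 28.
            28 is a leaf — visit 28.
          Visit 26.
          At 26: go right to 4.
            4 is a leaf — visit 4.
Visit 25.
At 25: go right to 3.
  At 3: go left to 18.
    18 is a leaf — visit 18.
  Visit 3.
  At 3: go right to 34.
    34 is a leaf — visit 34.

21 32 35 6 17 12 11 8 28 26 4 25 18 3 34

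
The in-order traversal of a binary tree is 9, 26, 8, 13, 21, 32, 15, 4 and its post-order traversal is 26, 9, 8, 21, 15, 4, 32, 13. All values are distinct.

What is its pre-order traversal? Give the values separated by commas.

13, 8, 9, 26, 32, 21, 4, 15

The last element of post-order is the root; it splits in-order into left and right subtrees.
Root 13: left subtree has 3 nodes {9, 26, 8}, right has 4 {21, 32, 15, 4}.
  Root 8: left subtree has 2 nodes {9, 26}, right has 0 { }.
    Root 9: left subtree has 0 nodes { }, right has 1 {26}.
  Root 32: left subtree has 1 node {21}, right has 2 {15, 4}.
    Root 4: left subtree has 1 node {15}, right has 0 { }.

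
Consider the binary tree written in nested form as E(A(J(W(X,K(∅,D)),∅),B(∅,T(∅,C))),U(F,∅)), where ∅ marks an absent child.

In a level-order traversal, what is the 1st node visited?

E

Level-order visits nodes level by level from the root, left to right within each level.
Level 0: E
Level 1: A, U
Level 2: J, B, F
Level 3: W, T
Level 4: X, K, C
Level 5: D
Full level-order sequence: E, A, U, J, B, F, W, T, X, K, C, D.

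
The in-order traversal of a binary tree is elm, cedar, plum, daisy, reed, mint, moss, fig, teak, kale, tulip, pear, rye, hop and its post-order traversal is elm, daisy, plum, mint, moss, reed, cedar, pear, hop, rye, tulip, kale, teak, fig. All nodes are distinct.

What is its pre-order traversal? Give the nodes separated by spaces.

fig cedar elm reed plum daisy moss mint teak kale tulip rye pear hop

The last element of post-order is the root; it splits in-order into left and right subtrees.
Root fig: left subtree has 7 nodes {elm, cedar, plum, daisy, reed, mint, moss}, right has 6 {teak, kale, tulip, pear, rye, hop}.
  Root cedar: left subtree has 1 node {elm}, right has 5 {plum, daisy, reed, mint, moss}.
    Root reed: left subtree has 2 nodes {plum, daisy}, right has 2 {mint, moss}.
      Root plum: left subtree has 0 nodes { }, right has 1 {daisy}.
      Root moss: left subtree has 1 node {mint}, right has 0 { }.
  Root teak: left subtree has 0 nodes { }, right has 5 {kale, tulip, pear, rye, hop}.
    Root kale: left subtree has 0 nodes { }, right has 4 {tulip, pear, rye, hop}.
      Root tulip: left subtree has 0 nodes { }, right has 3 {pear, rye, hop}.
        Root rye: left subtree has 1 node {pear}, right has 1 {hop}.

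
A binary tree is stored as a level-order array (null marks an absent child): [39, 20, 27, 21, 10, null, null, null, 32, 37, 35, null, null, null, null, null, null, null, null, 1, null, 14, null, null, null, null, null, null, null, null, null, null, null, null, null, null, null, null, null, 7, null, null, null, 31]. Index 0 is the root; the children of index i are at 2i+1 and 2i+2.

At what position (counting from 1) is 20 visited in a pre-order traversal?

2

Pre-order visits the node, then its left subtree, then its right subtree.
Visit 39.
At 39: go left to 20.
  Visit 20.
  At 20: go left to 21.
    Visit 21.
    At 21: no left child.
    At 21: go right to 32.
      32 is a leaf — visit 32.
  At 20: go right to 10.
    Visit 10.
    At 10: go left to 37.
      Visit 37.
      At 37: go left to 1.
        Visit 1.
        At 1: go left to 7.
          7 is a leaf — visit 7.
        At 1: no right child.
      At 37: no right child.
    At 10: go right to 35.
      Visit 35.
      At 35: go left to 14.
        Visit 14.
        At 14: go left to 31.
          31 is a leaf — visit 31.
        At 14: no right child.
      At 35: no right child.
At 39: go right to 27.
  27 is a leaf — visit 27.
Full pre-order sequence: 39, 20, 21, 32, 10, 37, 1, 7, 35, 14, 31, 27.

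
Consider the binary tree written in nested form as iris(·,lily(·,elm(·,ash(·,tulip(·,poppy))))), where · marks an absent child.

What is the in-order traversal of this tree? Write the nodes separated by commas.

iris, lily, elm, ash, tulip, poppy

In-order visits the left subtree, then the node, then the right subtree.
At iris: no left child.
Visit iris.
At iris: go right to lily.
  At lily: no left child.
  Visit lily.
  At lily: go right to elm.
    At elm: no left child.
    Visit elm.
    At elm: go right to ash.
      At ash: no left child.
      Visit ash.
      At ash: go right to tulip.
        At tulip: no left child.
        Visit tulip.
        At tulip: go right to poppy.
          poppy is a leaf — visit poppy.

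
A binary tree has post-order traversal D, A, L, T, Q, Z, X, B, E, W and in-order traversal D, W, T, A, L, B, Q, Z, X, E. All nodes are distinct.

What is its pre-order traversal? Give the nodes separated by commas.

W, D, E, B, T, L, A, X, Z, Q

The last element of post-order is the root; it splits in-order into left and right subtrees.
Root W: left subtree has 1 node {D}, right has 8 {T, A, L, B, Q, Z, X, E}.
  Root E: left subtree has 7 nodes {T, A, L, B, Q, Z, X}, right has 0 { }.
    Root B: left subtree has 3 nodes {T, A, L}, right has 3 {Q, Z, X}.
      Root T: left subtree has 0 nodes { }, right has 2 {A, L}.
        Root L: left subtree has 1 node {A}, right has 0 { }.
      Root X: left subtree has 2 nodes {Q, Z}, right has 0 { }.
        Root Z: left subtree has 1 node {Q}, right has 0 { }.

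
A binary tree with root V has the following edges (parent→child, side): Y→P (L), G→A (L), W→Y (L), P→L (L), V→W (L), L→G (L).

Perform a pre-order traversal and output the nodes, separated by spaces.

Pre-order visits the node, then its left subtree, then its right subtree.
Visit V.
At V: go left to W.
  Visit W.
  At W: go left to Y.
    Visit Y.
    At Y: go left to P.
      Visit P.
      At P: go left to L.
        Visit L.
        At L: go left to G.
          Visit G.
          At G: go left to A.
            A is a leaf — visit A.
          At G: no right child.
        At L: no right child.
      At P: no right child.
    At Y: no right child.
  At W: no right child.
At V: no right child.

V W Y P L G A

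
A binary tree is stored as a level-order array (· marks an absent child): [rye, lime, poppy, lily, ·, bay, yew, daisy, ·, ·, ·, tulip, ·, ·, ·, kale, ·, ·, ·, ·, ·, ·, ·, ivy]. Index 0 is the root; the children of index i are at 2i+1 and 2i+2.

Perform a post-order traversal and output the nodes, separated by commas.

kale, daisy, lily, lime, ivy, tulip, bay, yew, poppy, rye

Post-order visits the left subtree, then the right subtree, then the node.
At rye: go left to lime.
  At lime: go left to lily.
    At lily: go left to daisy.
      At daisy: go left to kale.
        kale is a leaf — visit kale.
      At daisy: no right child.
      Visit daisy.
    At lily: no right child.
    Visit lily.
  At lime: no right child.
  Visit lime.
At rye: go right to poppy.
  At poppy: go left to bay.
    At bay: go left to tulip.
      At tulip: go left to ivy.
        ivy is a leaf — visit ivy.
      At tulip: no right child.
      Visit tulip.
    At bay: no right child.
    Visit bay.
  At poppy: go right to yew.
    yew is a leaf — visit yew.
  Visit poppy.
Visit rye.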